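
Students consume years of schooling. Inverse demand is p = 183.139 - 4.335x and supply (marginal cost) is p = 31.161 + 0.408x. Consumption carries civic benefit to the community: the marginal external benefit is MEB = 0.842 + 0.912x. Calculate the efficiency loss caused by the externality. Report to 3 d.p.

DWL = 117.971

Market equilibrium (private): 31.161 + 0.408x = 183.139 - 4.335x → x_m = 32.0426.
Social marginal benefit = demand + MEB = 183.981 - 3.423x.
Set SMB = MC: 183.981 - 3.423x = 31.161 + 0.408x → x* = 39.8904.
The loss is the area between SMB and MC from x* to x_m; with linear curves that's a triangle of height MEB(x_m).
DWL = ½ × 7.8478 × 30.0648 = 117.9713.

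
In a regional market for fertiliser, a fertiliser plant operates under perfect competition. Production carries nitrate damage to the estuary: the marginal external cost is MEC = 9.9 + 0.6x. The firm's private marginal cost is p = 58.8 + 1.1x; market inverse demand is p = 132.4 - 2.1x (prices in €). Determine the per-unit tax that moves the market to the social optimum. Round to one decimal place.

tax = €20.0 per unit

Social marginal cost = private MC + MEC = 68.7 + 1.7x.
Set SMC = demand: 68.7 + 1.7x = 132.4 - 2.1x → x* = 16.7632.
The Pigouvian tax equals MEC at x*: 9.9 + 0.6×16.7632 = 19.9579.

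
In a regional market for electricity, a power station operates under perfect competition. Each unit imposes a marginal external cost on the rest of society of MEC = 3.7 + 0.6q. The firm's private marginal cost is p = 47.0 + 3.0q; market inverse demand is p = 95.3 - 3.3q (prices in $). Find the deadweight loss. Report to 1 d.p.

DWL = $5.0

Market equilibrium (private): 47.0 + 3.0q = 95.3 - 3.3q → q_m = 7.6667.
Social marginal cost = private MC + MEC = 50.7 + 3.6q.
Set SMC = demand: 50.7 + 3.6q = 95.3 - 3.3q → q* = 6.4638.
Between q* and q_m the wedge SMC − demand runs linearly from 0 to MEC(q_m), so the loss is a triangle.
DWL = ½ × 1.2029 × 8.3000 = 4.9920.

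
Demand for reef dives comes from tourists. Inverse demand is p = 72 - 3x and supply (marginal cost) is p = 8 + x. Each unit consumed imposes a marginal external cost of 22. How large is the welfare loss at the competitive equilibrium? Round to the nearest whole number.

DWL = 61

Market equilibrium (private): 8 + x = 72 - 3x → x_m = 16.0000.
Social marginal benefit = demand − MEC = 50 - 3x.
Set SMB = MC: 50 - 3x = 8 + x → x* = 10.5000.
The welfare-loss triangle has base |x_m − x*| and height MEC(x_m) (the vertical gap between SMB and MC is zero at x* and MEC at x_m).
DWL = ½ × 5.5000 × 22.0000 = 60.5000.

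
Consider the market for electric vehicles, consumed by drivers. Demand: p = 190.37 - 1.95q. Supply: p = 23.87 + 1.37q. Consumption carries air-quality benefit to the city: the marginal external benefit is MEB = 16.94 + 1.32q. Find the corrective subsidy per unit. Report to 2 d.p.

Social marginal benefit = demand + MEB = 207.31 - 0.63q.
Set SMB = MC: 207.31 - 0.63q = 23.87 + 1.37q → q* = 91.7200.
The Pigouvian subsidy equals MEB at q*: 16.94 + 1.32×91.7200 = 138.0104.

subsidy = 138.01 per unit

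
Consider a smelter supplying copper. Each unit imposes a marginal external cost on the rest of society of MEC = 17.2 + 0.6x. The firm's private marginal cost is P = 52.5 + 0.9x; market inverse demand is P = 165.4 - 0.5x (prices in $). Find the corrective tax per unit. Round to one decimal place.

tax = $45.9 per unit

Social marginal cost = private MC + MEC = 69.7 + 1.5x.
Set SMC = demand: 69.7 + 1.5x = 165.4 - 0.5x → x* = 47.8500.
The Pigouvian tax equals MEC at x*: 17.2 + 0.6×47.8500 = 45.9100.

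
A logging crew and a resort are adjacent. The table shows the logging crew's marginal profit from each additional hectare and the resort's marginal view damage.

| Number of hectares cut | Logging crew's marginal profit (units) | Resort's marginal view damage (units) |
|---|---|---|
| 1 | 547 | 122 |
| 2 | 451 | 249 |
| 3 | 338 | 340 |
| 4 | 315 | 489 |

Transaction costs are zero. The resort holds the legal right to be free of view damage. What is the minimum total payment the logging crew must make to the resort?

371

Efficient level: marginal profit ≥ marginal view damage through level 2, so k* = 2.
With the resort holding the right, the logging crew must at least compensate total damage at k*: 122 + 249 = 371.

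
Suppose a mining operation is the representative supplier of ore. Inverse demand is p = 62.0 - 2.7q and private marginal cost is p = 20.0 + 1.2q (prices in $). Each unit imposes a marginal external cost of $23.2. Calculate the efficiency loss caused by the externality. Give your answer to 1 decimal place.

DWL = $69.0

Market equilibrium (private): 20.0 + 1.2q = 62.0 - 2.7q → q_m = 10.7692.
Social marginal cost = private MC + MEC = 43.2 + 1.2q.
Set SMC = demand: 43.2 + 1.2q = 62.0 - 2.7q → q* = 4.8205.
Between q* and q_m the wedge SMC − demand runs linearly from 0 to MEC(q_m), so the loss is a triangle.
DWL = ½ × 5.9487 × 23.2000 = 69.0049.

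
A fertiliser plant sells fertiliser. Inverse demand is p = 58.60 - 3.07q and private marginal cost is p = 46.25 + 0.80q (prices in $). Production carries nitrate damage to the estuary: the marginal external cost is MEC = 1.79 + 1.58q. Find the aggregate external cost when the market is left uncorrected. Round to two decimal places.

$13.76

Market equilibrium (private): 46.25 + 0.80q = 58.60 - 3.07q → q_m = 3.1912.
Total external cost = ∫₀^{q_m} (1.79 + 1.58q) dq = 1.79×3.1912 + ½×1.58×3.1912² = 13.7574.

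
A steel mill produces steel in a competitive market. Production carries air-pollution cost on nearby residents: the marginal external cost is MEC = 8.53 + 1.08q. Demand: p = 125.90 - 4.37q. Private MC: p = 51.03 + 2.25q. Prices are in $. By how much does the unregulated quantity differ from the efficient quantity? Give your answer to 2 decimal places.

2.69 units

Market equilibrium (private): 51.03 + 2.25q = 125.90 - 4.37q → q_m = 11.3097.
Social marginal cost = private MC + MEC = 59.56 + 3.33q.
Set SMC = demand: 59.56 + 3.33q = 125.90 - 4.37q → q* = 8.6156.
Gap = |11.3097 − 8.6156| = 2.6941.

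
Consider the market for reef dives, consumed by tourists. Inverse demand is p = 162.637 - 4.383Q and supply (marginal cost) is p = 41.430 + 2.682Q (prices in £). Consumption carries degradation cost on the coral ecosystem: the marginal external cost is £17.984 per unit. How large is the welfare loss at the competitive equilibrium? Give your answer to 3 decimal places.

Market equilibrium (private): 41.430 + 2.682Q = 162.637 - 4.383Q → Q_m = 17.1560.
Social marginal benefit = demand − MEC = 144.653 - 4.383Q.
Set SMB = MC: 144.653 - 4.383Q = 41.430 + 2.682Q → Q* = 14.6105.
Height of the DWL triangle at Q_m is MC(Q_m) − SMB(Q_m) = MEC(Q_m) = 17.9840.
DWL = ½ × 2.5455 × 17.9840 = 22.8891.

DWL = £22.889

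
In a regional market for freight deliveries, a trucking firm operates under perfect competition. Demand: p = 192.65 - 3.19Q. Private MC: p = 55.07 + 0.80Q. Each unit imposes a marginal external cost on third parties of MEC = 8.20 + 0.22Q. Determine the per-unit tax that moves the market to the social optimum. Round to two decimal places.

Social marginal cost = private MC + MEC = 63.27 + 1.02Q.
Set SMC = demand: 63.27 + 1.02Q = 192.65 - 3.19Q → Q* = 30.7316.
The Pigouvian tax equals MEC at Q*: 8.20 + 0.22×30.7316 = 14.9610.

tax = 14.96 per unit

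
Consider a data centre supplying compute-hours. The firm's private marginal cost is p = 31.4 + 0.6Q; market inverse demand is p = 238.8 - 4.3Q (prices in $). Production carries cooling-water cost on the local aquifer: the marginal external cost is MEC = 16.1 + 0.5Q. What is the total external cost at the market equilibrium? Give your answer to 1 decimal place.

$1129.3

Market equilibrium (private): 31.4 + 0.6Q = 238.8 - 4.3Q → Q_m = 42.3265.
Total external cost = ∫₀^{Q_m} (16.1 + 0.5Q) dQ = 16.1×42.3265 + ½×0.5×42.3265² = 1129.3398.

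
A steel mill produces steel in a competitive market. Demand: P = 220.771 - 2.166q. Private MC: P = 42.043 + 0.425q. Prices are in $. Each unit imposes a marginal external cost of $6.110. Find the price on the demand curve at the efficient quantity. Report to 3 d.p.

P = $76.467

Social marginal cost = private MC + MEC = 48.153 + 0.425q.
Set SMC = demand: 48.153 + 0.425q = 220.771 - 2.166q → q* = 66.6222.
Consumer price on the demand curve at q*: 220.771 − 2.166×66.6222 = 76.4673.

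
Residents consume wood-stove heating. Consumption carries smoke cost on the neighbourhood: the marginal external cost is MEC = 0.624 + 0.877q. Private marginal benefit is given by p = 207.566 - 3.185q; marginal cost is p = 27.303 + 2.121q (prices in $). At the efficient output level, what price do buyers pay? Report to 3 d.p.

Social marginal benefit = demand − MEC = 206.942 - 4.062q.
Set SMB = MC: 206.942 - 4.062q = 27.303 + 2.121q → q* = 29.0537.
Consumer price on the demand curve at q*: 207.566 − 3.185×29.0537 = 115.0300.

P = $115.030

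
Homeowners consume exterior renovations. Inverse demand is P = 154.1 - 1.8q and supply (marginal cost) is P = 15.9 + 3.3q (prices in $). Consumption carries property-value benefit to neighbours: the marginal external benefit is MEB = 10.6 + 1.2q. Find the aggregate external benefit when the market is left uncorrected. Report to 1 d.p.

Market equilibrium (private): 15.9 + 3.3q = 154.1 - 1.8q → q_m = 27.0980.
Total external benefit = ∫₀^{q_m} (10.6 + 1.2q) dq = 10.6×27.0980 + ½×1.2×27.0980² = 727.8198.

$727.8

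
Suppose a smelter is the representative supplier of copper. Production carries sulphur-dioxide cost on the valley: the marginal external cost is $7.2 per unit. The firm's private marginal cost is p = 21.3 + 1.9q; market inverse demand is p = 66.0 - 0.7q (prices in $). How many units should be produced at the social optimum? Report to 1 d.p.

Social marginal cost = private MC + MEC = 28.5 + 1.9q.
Set SMC = demand: 28.5 + 1.9q = 66.0 - 0.7q → q* = 14.4231.

q* = 14.4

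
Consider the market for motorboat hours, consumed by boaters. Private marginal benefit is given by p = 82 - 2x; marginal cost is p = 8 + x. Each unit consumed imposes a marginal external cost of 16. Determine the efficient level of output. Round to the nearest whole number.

x* = 19

Social marginal benefit = demand − MEC = 66 - 2x.
Set SMB = MC: 66 - 2x = 8 + x → x* = 19.3333.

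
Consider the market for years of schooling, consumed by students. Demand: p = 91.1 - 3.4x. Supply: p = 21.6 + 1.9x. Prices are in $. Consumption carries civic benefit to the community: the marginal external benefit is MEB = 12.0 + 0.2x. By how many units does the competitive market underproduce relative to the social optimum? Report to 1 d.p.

Market equilibrium (private): 21.6 + 1.9x = 91.1 - 3.4x → x_m = 13.1132.
Social marginal benefit = demand + MEB = 103.1 - 3.2x.
Set SMB = MC: 103.1 - 3.2x = 21.6 + 1.9x → x* = 15.9804.
Gap = |13.1132 − 15.9804| = 2.8672.

2.9 units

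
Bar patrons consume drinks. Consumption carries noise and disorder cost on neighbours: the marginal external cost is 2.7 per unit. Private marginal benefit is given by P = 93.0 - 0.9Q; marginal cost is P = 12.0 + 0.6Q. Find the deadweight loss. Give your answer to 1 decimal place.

DWL = 2.4

Market equilibrium (private): 12.0 + 0.6Q = 93.0 - 0.9Q → Q_m = 54.0000.
Social marginal benefit = demand − MEC = 90.3 - 0.9Q.
Set SMB = MC: 90.3 - 0.9Q = 12.0 + 0.6Q → Q* = 52.2000.
Between Q* and Q_m the wedge MC − SMB runs linearly from 0 to MEC(Q_m), so the loss is a triangle.
DWL = ½ × 1.8000 × 2.7000 = 2.4300.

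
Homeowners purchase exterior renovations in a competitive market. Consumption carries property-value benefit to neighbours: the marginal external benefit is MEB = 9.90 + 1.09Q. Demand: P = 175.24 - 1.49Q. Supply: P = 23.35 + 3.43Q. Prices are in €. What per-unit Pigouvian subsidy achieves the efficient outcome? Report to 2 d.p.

Social marginal benefit = demand + MEB = 185.14 - 0.40Q.
Set SMB = MC: 185.14 - 0.40Q = 23.35 + 3.43Q → Q* = 42.2428.
The Pigouvian subsidy equals MEB at Q*: 9.90 + 1.09×42.2428 = 55.9447.

subsidy = €55.94 per unit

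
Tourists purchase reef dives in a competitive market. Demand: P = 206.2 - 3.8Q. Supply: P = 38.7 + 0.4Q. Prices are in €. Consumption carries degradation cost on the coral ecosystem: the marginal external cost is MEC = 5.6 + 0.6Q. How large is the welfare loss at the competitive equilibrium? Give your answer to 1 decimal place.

Market equilibrium (private): 38.7 + 0.4Q = 206.2 - 3.8Q → Q_m = 39.8810.
Social marginal benefit = demand − MEC = 200.6 - 4.4Q.
Set SMB = MC: 200.6 - 4.4Q = 38.7 + 0.4Q → Q* = 33.7292.
The welfare-loss triangle has base |Q_m − Q*| and height MEC(Q_m) (the vertical gap between SMB and MC is zero at Q* and MEC at Q_m).
DWL = ½ × 6.1518 × 29.5286 = 90.8270.

DWL = €90.8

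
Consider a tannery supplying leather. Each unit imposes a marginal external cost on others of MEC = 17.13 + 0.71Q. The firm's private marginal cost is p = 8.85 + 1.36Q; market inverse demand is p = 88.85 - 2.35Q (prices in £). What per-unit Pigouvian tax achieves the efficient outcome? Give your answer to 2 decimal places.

tax = £27.23 per unit

Social marginal cost = private MC + MEC = 25.98 + 2.07Q.
Set SMC = demand: 25.98 + 2.07Q = 88.85 - 2.35Q → Q* = 14.2240.
The Pigouvian tax equals MEC at Q*: 17.13 + 0.71×14.2240 = 27.2290.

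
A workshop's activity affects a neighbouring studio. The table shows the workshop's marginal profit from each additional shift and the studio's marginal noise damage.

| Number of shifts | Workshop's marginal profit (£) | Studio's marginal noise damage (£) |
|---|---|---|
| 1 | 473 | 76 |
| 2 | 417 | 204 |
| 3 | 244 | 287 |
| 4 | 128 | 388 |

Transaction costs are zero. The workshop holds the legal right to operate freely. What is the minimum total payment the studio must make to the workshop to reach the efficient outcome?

Left alone the workshop would choose level 4 (marginal profit stays positive).
Efficient level: k* = 2 (marginal profit ≥ marginal noise damage through 2).
The studio must at least cover the workshop's forgone profit from cutting 4→2: 244 + 128 = 372.

£372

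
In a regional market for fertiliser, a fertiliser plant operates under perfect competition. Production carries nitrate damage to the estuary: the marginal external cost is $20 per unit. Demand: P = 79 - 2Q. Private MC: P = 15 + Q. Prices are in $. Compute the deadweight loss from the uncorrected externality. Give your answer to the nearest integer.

DWL = $67

Market equilibrium (private): 15 + Q = 79 - 2Q → Q_m = 21.3333.
Social marginal cost = private MC + MEC = 35 + Q.
Set SMC = demand: 35 + Q = 79 - 2Q → Q* = 14.6667.
Height of the DWL triangle at Q_m is SMC(Q_m) − demand(Q_m) = MEC(Q_m) = 20.0000.
DWL = ½ × 6.6666 × 20.0000 = 66.6660.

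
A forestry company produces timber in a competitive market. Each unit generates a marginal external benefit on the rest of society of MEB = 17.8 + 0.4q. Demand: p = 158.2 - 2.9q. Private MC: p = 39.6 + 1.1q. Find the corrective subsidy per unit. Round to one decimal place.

Social marginal cost = private MC − MEB = 21.8 + 0.7q.
Set SMC = demand: 21.8 + 0.7q = 158.2 - 2.9q → q* = 37.8889.
The Pigouvian subsidy equals MEB at q*: 17.8 + 0.4×37.8889 = 32.9556.

subsidy = 33.0 per unit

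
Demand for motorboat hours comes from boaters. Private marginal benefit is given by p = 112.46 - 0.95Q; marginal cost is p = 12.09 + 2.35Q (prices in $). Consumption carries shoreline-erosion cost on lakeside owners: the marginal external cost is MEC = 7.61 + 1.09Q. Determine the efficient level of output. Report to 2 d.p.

Q* = 21.13

Social marginal benefit = demand − MEC = 104.85 - 2.04Q.
Set SMB = MC: 104.85 - 2.04Q = 12.09 + 2.35Q → Q* = 21.1298.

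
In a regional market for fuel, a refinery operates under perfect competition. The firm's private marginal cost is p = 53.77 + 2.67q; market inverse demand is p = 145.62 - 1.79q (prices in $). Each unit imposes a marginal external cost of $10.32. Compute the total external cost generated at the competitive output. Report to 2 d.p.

$212.53

Market equilibrium (private): 53.77 + 2.67q = 145.62 - 1.79q → q_m = 20.5942.
Total external cost = MEC × q_m = 10.32 × 20.5942 = 212.5321.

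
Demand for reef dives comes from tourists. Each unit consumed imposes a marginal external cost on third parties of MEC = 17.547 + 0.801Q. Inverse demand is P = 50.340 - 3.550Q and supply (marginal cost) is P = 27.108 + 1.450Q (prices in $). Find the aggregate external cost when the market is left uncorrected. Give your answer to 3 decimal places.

$90.177

Market equilibrium (private): 27.108 + 1.450Q = 50.340 - 3.550Q → Q_m = 4.6464.
Total external cost = ∫₀^{Q_m} (17.547 + 0.801Q) dQ = 17.547×4.6464 + ½×0.801×4.6464² = 90.1768.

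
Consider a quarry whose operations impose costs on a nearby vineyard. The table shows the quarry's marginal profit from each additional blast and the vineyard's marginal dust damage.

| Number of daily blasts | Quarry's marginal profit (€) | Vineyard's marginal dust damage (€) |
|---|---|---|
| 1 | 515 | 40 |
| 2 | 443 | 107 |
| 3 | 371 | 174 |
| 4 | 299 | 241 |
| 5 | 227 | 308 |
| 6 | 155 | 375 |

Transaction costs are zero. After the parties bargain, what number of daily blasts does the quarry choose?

Bargaining reaches the level where marginal profit last exceeds marginal dust damage.
That holds through level 4 (299 ≥ 241) but not at 5 (227 < 308).

4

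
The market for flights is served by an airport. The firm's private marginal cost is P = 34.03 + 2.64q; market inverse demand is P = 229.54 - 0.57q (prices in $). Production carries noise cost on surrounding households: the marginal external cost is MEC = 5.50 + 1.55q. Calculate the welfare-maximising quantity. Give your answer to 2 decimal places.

q* = 39.92

Social marginal cost = private MC + MEC = 39.53 + 4.19q.
Set SMC = demand: 39.53 + 4.19q = 229.54 - 0.57q → q* = 39.9181.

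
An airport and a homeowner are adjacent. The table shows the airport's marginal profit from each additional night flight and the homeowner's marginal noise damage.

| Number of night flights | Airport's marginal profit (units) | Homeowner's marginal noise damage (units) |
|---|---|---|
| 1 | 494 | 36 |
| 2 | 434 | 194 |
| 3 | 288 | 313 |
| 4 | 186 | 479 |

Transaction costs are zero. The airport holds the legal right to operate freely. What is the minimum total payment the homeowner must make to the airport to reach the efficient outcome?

Left alone the airport would choose level 4 (marginal profit stays positive).
Efficient level: k* = 2 (marginal profit ≥ marginal noise damage through 2).
The homeowner must at least cover the airport's forgone profit from cutting 4→2: 288 + 186 = 474.

474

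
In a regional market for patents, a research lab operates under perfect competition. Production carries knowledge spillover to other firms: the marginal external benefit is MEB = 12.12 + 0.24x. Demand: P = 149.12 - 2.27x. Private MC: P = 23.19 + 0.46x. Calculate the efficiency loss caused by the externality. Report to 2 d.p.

DWL = 107.99

Market equilibrium (private): 23.19 + 0.46x = 149.12 - 2.27x → x_m = 46.1282.
Social marginal cost = private MC − MEB = 11.07 + 0.22x.
Set SMC = demand: 11.07 + 0.22x = 149.12 - 2.27x → x* = 55.4418.
Between x* and x_m the wedge demand − SMC runs linearly from 0 to MEB(x_m), so the loss is a triangle.
DWL = ½ × 9.3136 × 23.1908 = 107.9949.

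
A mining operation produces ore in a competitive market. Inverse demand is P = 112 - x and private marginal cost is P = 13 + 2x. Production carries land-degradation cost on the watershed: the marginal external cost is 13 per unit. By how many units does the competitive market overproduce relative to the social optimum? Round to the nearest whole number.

Market equilibrium (private): 13 + 2x = 112 - x → x_m = 33.0000.
Social marginal cost = private MC + MEC = 26 + 2x.
Set SMC = demand: 26 + 2x = 112 - x → x* = 28.6667.
Gap = |33.0000 − 28.6667| = 4.3333.

4 units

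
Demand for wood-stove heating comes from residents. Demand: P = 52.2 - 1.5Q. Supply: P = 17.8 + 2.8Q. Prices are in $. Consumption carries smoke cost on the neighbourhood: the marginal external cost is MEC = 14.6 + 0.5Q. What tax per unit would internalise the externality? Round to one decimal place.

Social marginal benefit = demand − MEC = 37.6 - 2.0Q.
Set SMB = MC: 37.6 - 2.0Q = 17.8 + 2.8Q → Q* = 4.1250.
The Pigouvian tax equals MEC at Q*: 14.6 + 0.5×4.1250 = 16.6625.

tax = $16.7 per unit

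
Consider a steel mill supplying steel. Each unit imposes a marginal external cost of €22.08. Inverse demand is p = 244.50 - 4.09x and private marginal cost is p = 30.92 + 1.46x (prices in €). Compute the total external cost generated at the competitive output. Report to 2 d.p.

Market equilibrium (private): 30.92 + 1.46x = 244.50 - 4.09x → x_m = 38.4829.
Total external cost = MEC × x_m = 22.08 × 38.4829 = 849.7024.

€849.70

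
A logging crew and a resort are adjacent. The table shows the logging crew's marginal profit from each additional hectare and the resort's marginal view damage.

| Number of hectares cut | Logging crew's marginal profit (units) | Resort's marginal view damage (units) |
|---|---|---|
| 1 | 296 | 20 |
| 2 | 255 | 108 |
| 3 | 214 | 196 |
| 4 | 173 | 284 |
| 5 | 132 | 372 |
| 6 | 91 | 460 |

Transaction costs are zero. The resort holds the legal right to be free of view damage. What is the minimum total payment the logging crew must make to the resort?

Efficient level: marginal profit ≥ marginal view damage through level 3, so k* = 3.
With the resort holding the right, the logging crew must at least compensate total damage at k*: 20 + 108 + 196 = 324.

324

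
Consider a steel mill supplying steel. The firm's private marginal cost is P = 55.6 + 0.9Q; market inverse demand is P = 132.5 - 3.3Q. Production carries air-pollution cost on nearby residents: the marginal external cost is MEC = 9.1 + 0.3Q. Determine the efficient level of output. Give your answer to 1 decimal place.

Q* = 15.1

Social marginal cost = private MC + MEC = 64.7 + 1.2Q.
Set SMC = demand: 64.7 + 1.2Q = 132.5 - 3.3Q → Q* = 15.0667.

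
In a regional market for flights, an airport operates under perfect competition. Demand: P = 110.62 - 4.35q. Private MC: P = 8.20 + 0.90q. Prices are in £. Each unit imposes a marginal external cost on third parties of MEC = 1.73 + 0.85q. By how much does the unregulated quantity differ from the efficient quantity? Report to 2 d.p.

Market equilibrium (private): 8.20 + 0.90q = 110.62 - 4.35q → q_m = 19.5086.
Social marginal cost = private MC + MEC = 9.93 + 1.75q.
Set SMC = demand: 9.93 + 1.75q = 110.62 - 4.35q → q* = 16.5066.
Gap = |19.5086 − 16.5066| = 3.0020.

3.00 units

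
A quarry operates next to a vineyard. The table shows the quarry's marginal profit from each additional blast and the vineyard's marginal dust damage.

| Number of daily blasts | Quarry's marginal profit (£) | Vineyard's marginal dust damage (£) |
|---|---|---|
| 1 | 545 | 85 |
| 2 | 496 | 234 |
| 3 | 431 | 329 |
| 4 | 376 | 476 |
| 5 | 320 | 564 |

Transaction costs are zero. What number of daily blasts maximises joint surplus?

3

Bargaining reaches the level where marginal profit last exceeds marginal dust damage.
That holds through level 3 (431 ≥ 329) but not at 4 (376 < 476).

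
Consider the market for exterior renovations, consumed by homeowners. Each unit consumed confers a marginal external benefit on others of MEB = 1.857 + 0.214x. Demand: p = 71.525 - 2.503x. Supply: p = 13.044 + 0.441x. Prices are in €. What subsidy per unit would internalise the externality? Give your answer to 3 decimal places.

Social marginal benefit = demand + MEB = 73.382 - 2.289x.
Set SMB = MC: 73.382 - 2.289x = 13.044 + 0.441x → x* = 22.1018.
The Pigouvian subsidy equals MEB at x*: 1.857 + 0.214×22.1018 = 6.5868.

subsidy = €6.587 per unit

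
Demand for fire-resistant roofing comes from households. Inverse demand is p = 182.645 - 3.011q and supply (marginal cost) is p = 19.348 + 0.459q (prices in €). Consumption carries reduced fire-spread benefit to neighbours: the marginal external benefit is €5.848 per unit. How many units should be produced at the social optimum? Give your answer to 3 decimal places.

Social marginal benefit = demand + MEB = 188.493 - 3.011q.
Set SMB = MC: 188.493 - 3.011q = 19.348 + 0.459q → q* = 48.7450.

q* = 48.745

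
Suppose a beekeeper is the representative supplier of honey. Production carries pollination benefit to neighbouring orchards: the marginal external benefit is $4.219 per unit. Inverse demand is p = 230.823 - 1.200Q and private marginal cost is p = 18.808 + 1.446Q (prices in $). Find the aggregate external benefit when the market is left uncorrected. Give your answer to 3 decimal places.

$338.054

Market equilibrium (private): 18.808 + 1.446Q = 230.823 - 1.200Q → Q_m = 80.1266.
Total external benefit = MEB × Q_m = 4.219 × 80.1266 = 338.0541.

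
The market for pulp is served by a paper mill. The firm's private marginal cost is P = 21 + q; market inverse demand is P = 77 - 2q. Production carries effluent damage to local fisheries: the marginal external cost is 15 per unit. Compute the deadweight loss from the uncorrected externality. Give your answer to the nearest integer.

Market equilibrium (private): 21 + q = 77 - 2q → q_m = 18.6667.
Social marginal cost = private MC + MEC = 36 + q.
Set SMC = demand: 36 + q = 77 - 2q → q* = 13.6667.
The loss is the area between SMC and demand from q* to q_m; with linear curves that's a triangle of height MEC(q_m).
DWL = ½ × 5.0000 × 15.0000 = 37.5000.

DWL = 38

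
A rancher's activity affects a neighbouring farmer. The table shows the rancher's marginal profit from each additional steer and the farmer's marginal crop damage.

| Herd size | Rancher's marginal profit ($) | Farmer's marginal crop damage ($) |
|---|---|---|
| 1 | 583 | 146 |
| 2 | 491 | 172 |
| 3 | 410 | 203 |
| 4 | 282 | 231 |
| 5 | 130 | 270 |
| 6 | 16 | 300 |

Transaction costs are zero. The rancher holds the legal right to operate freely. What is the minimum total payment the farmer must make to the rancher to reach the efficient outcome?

Left alone the rancher would choose level 6 (marginal profit stays positive).
Efficient level: k* = 4 (marginal profit ≥ marginal crop damage through 4).
The farmer must at least cover the rancher's forgone profit from cutting 6→4: 130 + 16 = 146.

$146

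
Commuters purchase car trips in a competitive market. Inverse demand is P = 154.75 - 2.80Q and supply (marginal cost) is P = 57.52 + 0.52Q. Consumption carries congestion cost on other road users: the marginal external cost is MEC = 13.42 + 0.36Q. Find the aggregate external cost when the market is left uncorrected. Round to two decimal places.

547.40

Market equilibrium (private): 57.52 + 0.52Q = 154.75 - 2.80Q → Q_m = 29.2861.
Total external cost = ∫₀^{Q_m} (13.42 + 0.36Q) dQ = 13.42×29.2861 + ½×0.36×29.2861² = 547.4011.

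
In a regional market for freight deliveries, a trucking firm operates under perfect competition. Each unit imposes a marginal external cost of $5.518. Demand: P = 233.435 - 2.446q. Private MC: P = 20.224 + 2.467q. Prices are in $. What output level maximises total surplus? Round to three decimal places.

q* = 42.274

Social marginal cost = private MC + MEC = 25.742 + 2.467q.
Set SMC = demand: 25.742 + 2.467q = 233.435 - 2.446q → q* = 42.2742.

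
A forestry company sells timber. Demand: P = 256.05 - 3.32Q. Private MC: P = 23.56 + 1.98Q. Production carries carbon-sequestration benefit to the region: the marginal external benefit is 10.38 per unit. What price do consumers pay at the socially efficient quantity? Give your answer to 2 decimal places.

P = 103.91

Social marginal cost = private MC − MEB = 13.18 + 1.98Q.
Set SMC = demand: 13.18 + 1.98Q = 256.05 - 3.32Q → Q* = 45.8245.
Consumer price on the demand curve at Q*: 256.05 − 3.32×45.8245 = 103.9127.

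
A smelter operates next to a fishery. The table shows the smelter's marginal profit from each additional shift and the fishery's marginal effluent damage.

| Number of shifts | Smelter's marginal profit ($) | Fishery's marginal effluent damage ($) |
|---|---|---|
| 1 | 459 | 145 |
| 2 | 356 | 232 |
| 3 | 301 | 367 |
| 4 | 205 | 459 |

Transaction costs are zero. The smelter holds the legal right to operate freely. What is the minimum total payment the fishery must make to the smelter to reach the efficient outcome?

Left alone the smelter would choose level 4 (marginal profit stays positive).
Efficient level: k* = 2 (marginal profit ≥ marginal effluent damage through 2).
The fishery must at least cover the smelter's forgone profit from cutting 4→2: 301 + 205 = 506.

$506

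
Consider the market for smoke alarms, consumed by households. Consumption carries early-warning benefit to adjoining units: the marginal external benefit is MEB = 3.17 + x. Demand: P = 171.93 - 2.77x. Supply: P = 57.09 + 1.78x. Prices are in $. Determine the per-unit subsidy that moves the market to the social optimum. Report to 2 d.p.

Social marginal benefit = demand + MEB = 175.10 - 1.77x.
Set SMB = MC: 175.10 - 1.77x = 57.09 + 1.78x → x* = 33.2423.
The Pigouvian subsidy equals MEB at x*: 3.17 + 1.00×33.2423 = 36.4123.

subsidy = $36.41 per unit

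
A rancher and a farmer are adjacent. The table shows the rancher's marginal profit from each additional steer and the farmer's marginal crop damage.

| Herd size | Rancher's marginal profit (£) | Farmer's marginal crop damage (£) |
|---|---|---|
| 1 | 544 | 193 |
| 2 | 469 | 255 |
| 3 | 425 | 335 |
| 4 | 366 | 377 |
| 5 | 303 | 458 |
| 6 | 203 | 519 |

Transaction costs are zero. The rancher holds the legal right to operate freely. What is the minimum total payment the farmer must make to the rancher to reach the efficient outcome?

£872

Left alone the rancher would choose level 6 (marginal profit stays positive).
Efficient level: k* = 3 (marginal profit ≥ marginal crop damage through 3).
The farmer must at least cover the rancher's forgone profit from cutting 6→3: 366 + 303 + 203 = 872.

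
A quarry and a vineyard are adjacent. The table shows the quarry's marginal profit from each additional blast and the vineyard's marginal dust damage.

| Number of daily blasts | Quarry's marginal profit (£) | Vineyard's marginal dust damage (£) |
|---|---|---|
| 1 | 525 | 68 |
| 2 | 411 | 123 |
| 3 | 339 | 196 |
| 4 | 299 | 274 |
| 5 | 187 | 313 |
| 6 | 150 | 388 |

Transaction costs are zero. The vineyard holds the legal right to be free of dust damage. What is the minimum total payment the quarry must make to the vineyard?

Efficient level: marginal profit ≥ marginal dust damage through level 4, so k* = 4.
With the vineyard holding the right, the quarry must at least compensate total damage at k*: 68 + 123 + 196 + 274 = 661.

£661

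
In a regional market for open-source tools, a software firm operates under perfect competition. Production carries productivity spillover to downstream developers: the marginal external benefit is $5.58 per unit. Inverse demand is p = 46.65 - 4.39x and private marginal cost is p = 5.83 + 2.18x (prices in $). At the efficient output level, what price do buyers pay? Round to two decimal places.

P = $15.65

Social marginal cost = private MC − MEB = 0.25 + 2.18x.
Set SMC = demand: 0.25 + 2.18x = 46.65 - 4.39x → x* = 7.0624.
Consumer price on the demand curve at x*: 46.65 − 4.39×7.0624 = 15.6461.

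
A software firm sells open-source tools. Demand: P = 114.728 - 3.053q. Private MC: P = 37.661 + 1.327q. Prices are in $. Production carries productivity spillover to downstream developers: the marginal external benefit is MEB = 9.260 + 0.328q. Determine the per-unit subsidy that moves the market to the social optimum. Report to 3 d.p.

subsidy = $16.248 per unit

Social marginal cost = private MC − MEB = 28.401 + 0.999q.
Set SMC = demand: 28.401 + 0.999q = 114.728 - 3.053q → q* = 21.3048.
The Pigouvian subsidy equals MEB at q*: 9.260 + 0.328×21.3048 = 16.2480.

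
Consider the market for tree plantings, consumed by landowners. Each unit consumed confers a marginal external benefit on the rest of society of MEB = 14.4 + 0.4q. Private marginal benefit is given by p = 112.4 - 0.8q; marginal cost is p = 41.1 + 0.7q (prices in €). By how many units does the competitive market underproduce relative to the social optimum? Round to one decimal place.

Market equilibrium (private): 41.1 + 0.7q = 112.4 - 0.8q → q_m = 47.5333.
Social marginal benefit = demand + MEB = 126.8 - 0.4q.
Set SMB = MC: 126.8 - 0.4q = 41.1 + 0.7q → q* = 77.9091.
Gap = |47.5333 − 77.9091| = 30.3758.

30.4 units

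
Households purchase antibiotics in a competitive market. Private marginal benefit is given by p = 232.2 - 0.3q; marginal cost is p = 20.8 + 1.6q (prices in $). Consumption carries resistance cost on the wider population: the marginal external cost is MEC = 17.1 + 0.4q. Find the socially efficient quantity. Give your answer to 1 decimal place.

q* = 84.5

Social marginal benefit = demand − MEC = 215.1 - 0.7q.
Set SMB = MC: 215.1 - 0.7q = 20.8 + 1.6q → q* = 84.4783.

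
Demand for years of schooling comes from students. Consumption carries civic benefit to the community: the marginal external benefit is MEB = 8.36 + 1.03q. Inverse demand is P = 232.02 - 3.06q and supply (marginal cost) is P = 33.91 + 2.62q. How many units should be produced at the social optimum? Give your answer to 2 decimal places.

Social marginal benefit = demand + MEB = 240.38 - 2.03q.
Set SMB = MC: 240.38 - 2.03q = 33.91 + 2.62q → q* = 44.4022.

q* = 44.40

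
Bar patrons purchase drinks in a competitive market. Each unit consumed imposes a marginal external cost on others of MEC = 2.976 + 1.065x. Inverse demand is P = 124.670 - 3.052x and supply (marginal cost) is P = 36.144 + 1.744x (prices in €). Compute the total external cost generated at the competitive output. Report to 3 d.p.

€236.359

Market equilibrium (private): 36.144 + 1.744x = 124.670 - 3.052x → x_m = 18.4583.
Total external cost = ∫₀^{x_m} (2.976 + 1.065x) dx = 2.976×18.4583 + ½×1.065×18.4583² = 236.3594.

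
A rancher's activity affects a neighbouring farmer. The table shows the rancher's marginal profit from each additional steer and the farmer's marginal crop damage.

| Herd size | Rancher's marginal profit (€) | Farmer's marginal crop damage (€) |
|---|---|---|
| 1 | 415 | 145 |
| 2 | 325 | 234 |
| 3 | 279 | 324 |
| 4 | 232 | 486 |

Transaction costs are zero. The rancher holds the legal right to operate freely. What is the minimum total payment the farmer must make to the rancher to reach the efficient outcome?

€511

Left alone the rancher would choose level 4 (marginal profit stays positive).
Efficient level: k* = 2 (marginal profit ≥ marginal crop damage through 2).
The farmer must at least cover the rancher's forgone profit from cutting 4→2: 279 + 232 = 511.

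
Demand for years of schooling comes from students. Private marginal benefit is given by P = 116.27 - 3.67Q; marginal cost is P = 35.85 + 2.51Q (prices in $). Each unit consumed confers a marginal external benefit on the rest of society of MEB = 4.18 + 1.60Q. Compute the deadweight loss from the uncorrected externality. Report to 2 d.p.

Market equilibrium (private): 35.85 + 2.51Q = 116.27 - 3.67Q → Q_m = 13.0129.
Social marginal benefit = demand + MEB = 120.45 - 2.07Q.
Set SMB = MC: 120.45 - 2.07Q = 35.85 + 2.51Q → Q* = 18.4716.
The welfare-loss triangle has base |Q_m − Q*| and height MEB(Q_m) (the vertical gap between SMB and MC is zero at Q* and MEB at Q_m).
DWL = ½ × 5.4587 × 25.0007 = 68.2357.

DWL = $68.24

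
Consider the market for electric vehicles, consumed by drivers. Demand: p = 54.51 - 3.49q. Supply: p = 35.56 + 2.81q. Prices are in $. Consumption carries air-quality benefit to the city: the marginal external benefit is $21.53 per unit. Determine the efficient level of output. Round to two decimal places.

Social marginal benefit = demand + MEB = 76.04 - 3.49q.
Set SMB = MC: 76.04 - 3.49q = 35.56 + 2.81q → q* = 6.4254.

q* = 6.43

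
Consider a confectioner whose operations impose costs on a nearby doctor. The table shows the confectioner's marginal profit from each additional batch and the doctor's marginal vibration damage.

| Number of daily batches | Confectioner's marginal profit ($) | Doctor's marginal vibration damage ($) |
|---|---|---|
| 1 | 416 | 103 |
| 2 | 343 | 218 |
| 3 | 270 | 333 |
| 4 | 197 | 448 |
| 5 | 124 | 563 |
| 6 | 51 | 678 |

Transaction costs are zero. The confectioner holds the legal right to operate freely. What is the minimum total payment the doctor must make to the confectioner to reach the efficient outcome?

$642

Left alone the confectioner would choose level 6 (marginal profit stays positive).
Efficient level: k* = 2 (marginal profit ≥ marginal vibration damage through 2).
The doctor must at least cover the confectioner's forgone profit from cutting 6→2: 270 + 197 + 124 + 51 = 642.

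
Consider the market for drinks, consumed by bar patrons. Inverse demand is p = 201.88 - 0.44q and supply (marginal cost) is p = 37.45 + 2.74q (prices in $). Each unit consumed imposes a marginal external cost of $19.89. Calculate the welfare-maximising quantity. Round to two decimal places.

q* = 45.45

Social marginal benefit = demand − MEC = 181.99 - 0.44q.
Set SMB = MC: 181.99 - 0.44q = 37.45 + 2.74q → q* = 45.4528.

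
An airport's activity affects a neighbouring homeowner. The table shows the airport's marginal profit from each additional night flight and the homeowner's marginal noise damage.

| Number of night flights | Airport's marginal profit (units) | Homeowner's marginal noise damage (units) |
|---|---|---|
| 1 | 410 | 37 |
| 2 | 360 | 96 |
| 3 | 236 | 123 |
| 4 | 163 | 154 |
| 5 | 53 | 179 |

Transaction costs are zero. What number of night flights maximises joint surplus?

4

Bargaining reaches the level where marginal profit last exceeds marginal noise damage.
That holds through level 4 (163 ≥ 154) but not at 5 (53 < 179).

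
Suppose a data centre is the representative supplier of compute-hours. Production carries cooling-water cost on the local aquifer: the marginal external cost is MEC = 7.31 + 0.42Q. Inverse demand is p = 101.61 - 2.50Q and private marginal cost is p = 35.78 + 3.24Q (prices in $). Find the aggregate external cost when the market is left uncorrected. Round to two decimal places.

Market equilibrium (private): 35.78 + 3.24Q = 101.61 - 2.50Q → Q_m = 11.4686.
Total external cost = ∫₀^{Q_m} (7.31 + 0.42Q) dQ = 7.31×11.4686 + ½×0.42×11.4686² = 111.4565.

$111.46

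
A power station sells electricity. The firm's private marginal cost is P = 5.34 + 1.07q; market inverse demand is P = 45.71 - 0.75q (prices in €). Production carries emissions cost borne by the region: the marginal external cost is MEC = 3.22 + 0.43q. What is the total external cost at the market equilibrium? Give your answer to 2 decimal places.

Market equilibrium (private): 5.34 + 1.07q = 45.71 - 0.75q → q_m = 22.1813.
Total external cost = ∫₀^{q_m} (3.22 + 0.43q) dq = 3.22×22.1813 + ½×0.43×22.1813² = 177.2060.

€177.21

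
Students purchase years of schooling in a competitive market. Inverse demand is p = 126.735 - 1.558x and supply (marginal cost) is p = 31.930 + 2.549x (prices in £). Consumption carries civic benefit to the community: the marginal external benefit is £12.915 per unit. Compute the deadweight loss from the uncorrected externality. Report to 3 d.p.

DWL = £20.306

Market equilibrium (private): 31.930 + 2.549x = 126.735 - 1.558x → x_m = 23.0838.
Social marginal benefit = demand + MEB = 139.650 - 1.558x.
Set SMB = MC: 139.650 - 1.558x = 31.930 + 2.549x → x* = 26.2284.
Between x* and x_m the wedge SMB − MC runs linearly from 0 to MEB(x_m), so the loss is a triangle.
DWL = ½ × 3.1446 × 12.9150 = 20.3063.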